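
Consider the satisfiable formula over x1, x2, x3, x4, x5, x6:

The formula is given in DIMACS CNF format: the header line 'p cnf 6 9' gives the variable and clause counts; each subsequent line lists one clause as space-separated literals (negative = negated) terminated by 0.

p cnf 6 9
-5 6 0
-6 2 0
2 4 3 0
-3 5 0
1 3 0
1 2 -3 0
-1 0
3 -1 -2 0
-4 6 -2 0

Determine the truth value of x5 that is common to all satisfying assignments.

Suppose x5 = False.
Unit clause (¬x3) forces x3 = False.
Unit clause (x1) forces x1 = True.
But (¬x1) is also a unit clause — contradiction.
So every satisfying assignment has x5 = True.

True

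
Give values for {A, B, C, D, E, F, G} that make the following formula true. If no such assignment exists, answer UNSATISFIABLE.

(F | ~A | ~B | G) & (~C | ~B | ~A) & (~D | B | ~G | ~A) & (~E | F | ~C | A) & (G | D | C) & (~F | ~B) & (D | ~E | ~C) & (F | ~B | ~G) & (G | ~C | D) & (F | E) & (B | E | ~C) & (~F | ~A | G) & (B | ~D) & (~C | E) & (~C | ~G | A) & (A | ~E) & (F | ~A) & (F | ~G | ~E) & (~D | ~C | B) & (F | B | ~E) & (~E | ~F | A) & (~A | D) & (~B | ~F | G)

Try F = 1.
The clause (~B) is unit, so B = 0.
The clause (~D) is unit, so D = 0.
The clause (~A) is unit, so A = 0.
The clause (~E) is unit, so E = 0.
The clause (~C) is unit, so C = 0.
The clause (G) is unit, so G = 1.
All clauses are satisfied.

A ↦ 0,  B ↦ 0,  C ↦ 0,  D ↦ 0,  E ↦ 0,  F ↦ 1,  G ↦ 1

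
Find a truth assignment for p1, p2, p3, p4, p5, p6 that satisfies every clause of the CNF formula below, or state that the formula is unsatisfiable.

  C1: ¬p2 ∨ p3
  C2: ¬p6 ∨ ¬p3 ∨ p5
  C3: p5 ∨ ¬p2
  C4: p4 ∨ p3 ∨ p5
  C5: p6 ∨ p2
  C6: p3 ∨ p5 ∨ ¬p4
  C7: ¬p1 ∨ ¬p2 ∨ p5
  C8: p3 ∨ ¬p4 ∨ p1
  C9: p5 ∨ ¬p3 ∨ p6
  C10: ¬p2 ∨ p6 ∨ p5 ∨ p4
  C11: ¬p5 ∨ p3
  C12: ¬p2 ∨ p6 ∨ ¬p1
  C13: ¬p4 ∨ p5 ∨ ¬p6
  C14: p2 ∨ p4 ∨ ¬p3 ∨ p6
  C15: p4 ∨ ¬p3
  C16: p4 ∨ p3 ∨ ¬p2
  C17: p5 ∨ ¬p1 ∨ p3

Case p2 = True:
The clause (p3) is unit, so p3 = True.
The clause (p5) is unit, so p5 = True.
The clause (p4) is unit, so p4 = True.
Case p6 = False:
The clause (¬p1) is unit, so p1 = False.
This assignment satisfies each clause.

p1: False,  p2: True,  p3: True,  p4: True,  p5: True,  p6: False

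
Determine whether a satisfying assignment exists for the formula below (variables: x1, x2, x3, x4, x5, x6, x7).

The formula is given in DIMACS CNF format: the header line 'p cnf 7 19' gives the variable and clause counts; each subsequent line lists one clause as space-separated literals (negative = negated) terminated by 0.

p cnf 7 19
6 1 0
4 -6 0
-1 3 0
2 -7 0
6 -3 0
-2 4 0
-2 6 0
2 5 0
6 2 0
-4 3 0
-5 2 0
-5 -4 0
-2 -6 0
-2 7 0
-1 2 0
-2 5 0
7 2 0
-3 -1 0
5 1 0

No

Suppose x6 = True.
The clause (x4) is unit, so x4 = True.
The clause (x3) is unit, so x3 = True.
The clause (¬x5) is unit, so x5 = False.
The clause (x2) is unit, so x2 = True.
Now (¬x2) is unsatisfied and unit — conflict.
So x6 must be the other value — set x6 = False.
The clause (x1) is unit, so x1 = True.
The clause (x3) is unit, so x3 = True.
Now (¬x3) is unsatisfied and unit — conflict.
Either choice for x6 ends in contradiction.
No assignment satisfies every clause.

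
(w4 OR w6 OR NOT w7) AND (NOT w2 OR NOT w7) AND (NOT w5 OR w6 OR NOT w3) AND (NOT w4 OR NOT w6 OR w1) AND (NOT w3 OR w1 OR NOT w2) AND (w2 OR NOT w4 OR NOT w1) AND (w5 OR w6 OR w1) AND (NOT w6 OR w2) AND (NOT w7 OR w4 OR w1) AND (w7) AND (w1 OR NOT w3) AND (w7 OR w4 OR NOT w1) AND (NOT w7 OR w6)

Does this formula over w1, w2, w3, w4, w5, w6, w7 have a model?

From the singleton clause (w7), w7 = true.
From the singleton clause (NOT w2), w2 = false.
From the singleton clause (NOT w6), w6 = false.
But (w6) is also a unit clause — contradiction.
No assignment satisfies every clause.

Unsatisfiable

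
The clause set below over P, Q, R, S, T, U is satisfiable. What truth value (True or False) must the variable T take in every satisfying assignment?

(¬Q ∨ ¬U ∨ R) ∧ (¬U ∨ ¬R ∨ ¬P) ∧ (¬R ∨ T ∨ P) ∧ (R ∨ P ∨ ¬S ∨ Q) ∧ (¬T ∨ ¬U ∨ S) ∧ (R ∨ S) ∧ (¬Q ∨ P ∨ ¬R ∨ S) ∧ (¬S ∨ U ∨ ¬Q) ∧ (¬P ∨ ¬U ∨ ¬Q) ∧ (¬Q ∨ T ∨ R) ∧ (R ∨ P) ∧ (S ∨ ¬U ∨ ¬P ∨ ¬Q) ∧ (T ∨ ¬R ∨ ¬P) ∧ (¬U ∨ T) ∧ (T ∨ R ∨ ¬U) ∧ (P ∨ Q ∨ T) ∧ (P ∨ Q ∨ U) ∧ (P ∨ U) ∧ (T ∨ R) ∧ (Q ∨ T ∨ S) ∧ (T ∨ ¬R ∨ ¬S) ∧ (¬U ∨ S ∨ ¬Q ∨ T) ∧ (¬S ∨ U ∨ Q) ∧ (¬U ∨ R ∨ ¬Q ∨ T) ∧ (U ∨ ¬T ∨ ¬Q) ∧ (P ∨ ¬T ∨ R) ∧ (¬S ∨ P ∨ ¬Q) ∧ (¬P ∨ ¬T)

Suppose T = False.
The clause (¬U) is unit, so U = False.
The clause (P) is unit, so P = True.
The clause (¬R) is unit, so R = False.
But (R) is also a unit clause — contradiction.
So every satisfying assignment has T = True.

True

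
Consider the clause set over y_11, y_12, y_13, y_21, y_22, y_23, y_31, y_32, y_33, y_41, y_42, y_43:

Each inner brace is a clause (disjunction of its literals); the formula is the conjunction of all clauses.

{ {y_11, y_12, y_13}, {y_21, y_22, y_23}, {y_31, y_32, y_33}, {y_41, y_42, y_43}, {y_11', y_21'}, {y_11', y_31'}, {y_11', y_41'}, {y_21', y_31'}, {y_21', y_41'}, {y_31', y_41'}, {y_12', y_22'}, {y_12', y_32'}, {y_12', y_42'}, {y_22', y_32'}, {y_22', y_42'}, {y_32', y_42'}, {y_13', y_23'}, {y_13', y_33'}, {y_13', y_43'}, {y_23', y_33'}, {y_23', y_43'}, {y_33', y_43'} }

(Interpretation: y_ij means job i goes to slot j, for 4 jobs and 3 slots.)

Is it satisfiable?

No, unsatisfiable

Case y_11 = 0:
Case y_12 = 1:
(y_22') alone gives y_22 = 0.
(y_32') alone gives y_32 = 0.
(y_42') alone gives y_42 = 0.
Case y_21 = 1:
(y_31') alone gives y_31 = 0.
(y_33) alone gives y_33 = 1.
(y_41') alone gives y_41 = 0.
(y_43) alone gives y_43 = 1.
Now (y_43') is unsatisfied and unit — conflict.
Backtrack on y_21: now try y_21 = 0.
(y_23) alone gives y_23 = 1.
(y_13') alone gives y_13 = 0.
(y_33') alone gives y_33 = 0.
(y_31) alone gives y_31 = 1.
(y_41') alone gives y_41 = 0.
(y_43) alone gives y_43 = 1.
Now (y_43') is unsatisfied and unit — conflict.
Neither y_21 = 1 nor y_21 = 0 works.
Backtrack on y_12: now try y_12 = 0.
(y_13) alone gives y_13 = 1.
(y_23') alone gives y_23 = 0.
(y_33') alone gives y_33 = 0.
(y_43') alone gives y_43 = 0.
Case y_21 = 1:
(y_31') alone gives y_31 = 0.
(y_32) alone gives y_32 = 1.
(y_41') alone gives y_41 = 0.
(y_42) alone gives y_42 = 1.
Now (y_42') is unsatisfied and unit — conflict.
Backtrack on y_21: now try y_21 = 0.
(y_22) alone gives y_22 = 1.
(y_32') alone gives y_32 = 0.
(y_31) alone gives y_31 = 1.
(y_41') alone gives y_41 = 0.
(y_42) alone gives y_42 = 1.
Now (y_42') is unsatisfied and unit — conflict.
Neither y_21 = 1 nor y_21 = 0 works.
Neither y_12 = 1 nor y_12 = 0 works.
Backtrack on y_11: now try y_11 = 1.
(y_21') alone gives y_21 = 0.
(y_31') alone gives y_31 = 0.
(y_41') alone gives y_41 = 0.
Case y_22 = 1:
(y_12') alone gives y_12 = 0.
(y_32') alone gives y_32 = 0.
(y_33) alone gives y_33 = 1.
(y_42') alone gives y_42 = 0.
(y_43) alone gives y_43 = 1.
Now (y_43') is unsatisfied and unit — conflict.
Backtrack on y_22: now try y_22 = 0.
(y_23) alone gives y_23 = 1.
(y_13') alone gives y_13 = 0.
(y_33') alone gives y_33 = 0.
(y_32) alone gives y_32 = 1.
(y_12') alone gives y_12 = 0.
(y_42') alone gives y_42 = 0.
(y_43) alone gives y_43 = 1.
Now (y_43') is unsatisfied and unit — conflict.
Neither y_22 = 1 nor y_22 = 0 works.
Neither y_11 = 1 nor y_11 = 0 works.
No assignment satisfies every clause.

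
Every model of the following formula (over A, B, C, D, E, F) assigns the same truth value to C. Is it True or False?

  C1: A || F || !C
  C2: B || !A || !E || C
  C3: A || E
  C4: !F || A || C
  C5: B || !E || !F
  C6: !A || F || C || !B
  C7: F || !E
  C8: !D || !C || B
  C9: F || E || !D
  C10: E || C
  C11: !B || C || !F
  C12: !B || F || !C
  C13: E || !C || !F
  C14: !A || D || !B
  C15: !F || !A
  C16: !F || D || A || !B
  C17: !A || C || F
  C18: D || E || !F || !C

Suppose C = false.
Unit clause (E) forces E = true.
Unit clause (F) forces F = true.
Unit clause (A) forces A = true.
But (!A) is also a unit clause — contradiction.
So every satisfying assignment has C = True.

True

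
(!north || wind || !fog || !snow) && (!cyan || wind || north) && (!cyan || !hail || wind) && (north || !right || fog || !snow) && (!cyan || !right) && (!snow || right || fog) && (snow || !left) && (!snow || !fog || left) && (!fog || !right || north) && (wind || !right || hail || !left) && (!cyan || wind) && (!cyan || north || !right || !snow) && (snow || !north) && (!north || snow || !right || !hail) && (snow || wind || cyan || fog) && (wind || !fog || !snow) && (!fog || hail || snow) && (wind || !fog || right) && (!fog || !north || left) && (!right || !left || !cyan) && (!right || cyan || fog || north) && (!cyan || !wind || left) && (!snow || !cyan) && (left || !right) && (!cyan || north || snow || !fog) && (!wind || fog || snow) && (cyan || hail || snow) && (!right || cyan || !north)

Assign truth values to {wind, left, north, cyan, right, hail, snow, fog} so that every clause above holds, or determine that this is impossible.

wind ↦ true,  left ↦ true,  north ↦ true,  cyan ↦ false,  right ↦ false,  hail ↦ true,  snow ↦ true,  fog ↦ true

Branch on cyan: set cyan = false.
Branch on snow: set snow = true.
Branch on right: set right = false.
(fog) alone gives fog = true.
(left) alone gives left = true.
(wind) alone gives wind = true.
No clause remains; north, hail are free.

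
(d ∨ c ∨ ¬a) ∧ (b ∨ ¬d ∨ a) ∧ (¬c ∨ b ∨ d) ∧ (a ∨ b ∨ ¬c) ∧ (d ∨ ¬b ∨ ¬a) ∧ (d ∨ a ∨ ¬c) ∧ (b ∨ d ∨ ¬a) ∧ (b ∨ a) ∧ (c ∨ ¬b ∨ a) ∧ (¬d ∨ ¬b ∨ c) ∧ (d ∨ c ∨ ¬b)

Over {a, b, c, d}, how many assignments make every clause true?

There are 2^4 = 16 truth assignments over (a, b, c, d).
Check each against the 11 clauses (columns in the order a, b, c, d):
  F F F F  ✗ fails (b ∨ a)
  F F F T  ✗ fails (b ∨ ¬d ∨ a)
  F F T F  ✗ fails (¬c ∨ b ∨ d)
  F F T T  ✗ fails (b ∨ ¬d ∨ a)
  F T F F  ✗ fails (c ∨ ¬b ∨ a)
  F T F T  ✗ fails (c ∨ ¬b ∨ a)
  F T T F  ✗ fails (d ∨ a ∨ ¬c)
  F T T T  ✓ satisfies all
  T F F F  ✗ fails (d ∨ c ∨ ¬a)
  T F F T  ✓ satisfies all
  T F T F  ✗ fails (¬c ∨ b ∨ d)
  T F T T  ✓ satisfies all
  T T F F  ✗ fails (d ∨ c ∨ ¬a)
  T T F T  ✗ fails (¬d ∨ ¬b ∨ c)
  T T T F  ✗ fails (d ∨ ¬b ∨ ¬a)
  T T T T  ✓ satisfies all
4 of the 16 rows are models.

4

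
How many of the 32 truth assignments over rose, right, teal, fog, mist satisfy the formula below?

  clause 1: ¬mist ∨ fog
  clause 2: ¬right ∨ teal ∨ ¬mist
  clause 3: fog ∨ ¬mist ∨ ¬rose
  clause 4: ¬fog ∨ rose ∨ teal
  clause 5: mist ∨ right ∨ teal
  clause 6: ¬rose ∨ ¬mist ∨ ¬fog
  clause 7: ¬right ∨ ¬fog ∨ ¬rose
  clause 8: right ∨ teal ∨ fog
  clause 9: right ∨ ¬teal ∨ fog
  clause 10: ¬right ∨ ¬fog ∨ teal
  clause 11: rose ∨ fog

There are 2^5 = 32 truth assignments over (rose, right, teal, fog, mist).
Split on right. With right = True, the clauses containing right are satisfied and ¬right drops from the rest; 4 of the 2^4 = 16 assignments to the other variables satisfy what remains.
With right = False, by the same count on the reduced clause set, 3 assignments work.
Total: 4 + 3 = 7.

7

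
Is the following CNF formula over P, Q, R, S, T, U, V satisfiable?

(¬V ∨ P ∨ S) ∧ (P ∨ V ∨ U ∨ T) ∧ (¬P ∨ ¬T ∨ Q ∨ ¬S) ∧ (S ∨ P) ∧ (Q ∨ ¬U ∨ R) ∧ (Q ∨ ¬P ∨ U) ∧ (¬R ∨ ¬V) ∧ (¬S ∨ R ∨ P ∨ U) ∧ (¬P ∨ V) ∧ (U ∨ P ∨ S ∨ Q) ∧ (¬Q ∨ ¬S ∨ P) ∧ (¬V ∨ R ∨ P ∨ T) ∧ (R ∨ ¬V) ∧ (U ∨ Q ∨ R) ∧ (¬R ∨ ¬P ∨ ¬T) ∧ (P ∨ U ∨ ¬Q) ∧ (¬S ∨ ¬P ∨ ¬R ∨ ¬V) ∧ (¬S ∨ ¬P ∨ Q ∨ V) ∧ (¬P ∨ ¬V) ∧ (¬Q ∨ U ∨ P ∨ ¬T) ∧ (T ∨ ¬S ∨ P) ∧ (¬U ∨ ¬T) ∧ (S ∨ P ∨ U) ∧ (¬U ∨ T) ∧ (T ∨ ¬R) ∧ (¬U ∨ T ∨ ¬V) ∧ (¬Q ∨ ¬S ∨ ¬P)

Satisfiable

Case S = True:
Case R = True:
From the singleton clause (¬V), V = False.
From the singleton clause (¬P), P = False.
From the singleton clause (¬Q), Q = False.
From the singleton clause (T), T = True.
From the singleton clause (¬U), U = False.
All clauses are satisfied.
A satisfying assignment: P: False, Q: False, R: True, S: True, T: True, U: False, V: False.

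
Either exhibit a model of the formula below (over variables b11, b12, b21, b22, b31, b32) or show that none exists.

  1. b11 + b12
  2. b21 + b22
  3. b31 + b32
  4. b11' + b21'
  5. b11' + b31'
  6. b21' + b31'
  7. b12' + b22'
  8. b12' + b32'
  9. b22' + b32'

Branch on b11: set b11 = 1.
Unit clause (b21') forces b21 = 0.
Unit clause (b22) forces b22 = 1.
Unit clause (b31') forces b31 = 0.
Unit clause (b32) forces b32 = 1.
Now (b32') is unsatisfied and unit — conflict.
So b11 must be the other value — set b11 = 0.
Unit clause (b12) forces b12 = 1.
Unit clause (b22') forces b22 = 0.
Unit clause (b21) forces b21 = 1.
Unit clause (b31') forces b31 = 0.
Unit clause (b32) forces b32 = 1.
Now (b32') is unsatisfied and unit — conflict.
Either choice for b11 ends in contradiction.

UNSATISFIABLE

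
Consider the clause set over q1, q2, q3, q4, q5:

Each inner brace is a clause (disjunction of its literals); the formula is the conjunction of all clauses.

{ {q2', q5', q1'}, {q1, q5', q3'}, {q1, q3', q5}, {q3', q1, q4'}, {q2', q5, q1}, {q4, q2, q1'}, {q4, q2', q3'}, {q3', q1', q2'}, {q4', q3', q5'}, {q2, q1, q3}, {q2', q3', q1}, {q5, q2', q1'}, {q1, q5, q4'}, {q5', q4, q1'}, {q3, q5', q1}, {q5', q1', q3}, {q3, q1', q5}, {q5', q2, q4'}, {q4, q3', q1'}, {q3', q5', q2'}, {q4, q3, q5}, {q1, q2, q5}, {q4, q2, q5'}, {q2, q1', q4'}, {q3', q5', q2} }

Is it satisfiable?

No, unsatisfiable

Suppose q2 = 0.
Suppose q4 = 1.
From the singleton clause (q5'), q5 = 0.
From the singleton clause (q1), q1 = 1.
That conflicts with the unit clause (q1').
Backtrack on q4: now try q4 = 0.
From the singleton clause (q1'), q1 = 0.
From the singleton clause (q3), q3 = 1.
From the singleton clause (q5'), q5 = 0.
That conflicts with the unit clause (q5).
Both values of q4 lead to a conflict.
Backtrack on q2: now try q2 = 1.
Suppose q5 = 0.
From the singleton clause (q1), q1 = 1.
That conflicts with the unit clause (q1').
Backtrack on q5: now try q5 = 1.
From the singleton clause (q1'), q1 = 0.
From the singleton clause (q3'), q3 = 0.
That conflicts with the unit clause (q3).
Both values of q5 lead to a conflict.
Both values of q2 lead to a conflict.
No assignment satisfies every clause.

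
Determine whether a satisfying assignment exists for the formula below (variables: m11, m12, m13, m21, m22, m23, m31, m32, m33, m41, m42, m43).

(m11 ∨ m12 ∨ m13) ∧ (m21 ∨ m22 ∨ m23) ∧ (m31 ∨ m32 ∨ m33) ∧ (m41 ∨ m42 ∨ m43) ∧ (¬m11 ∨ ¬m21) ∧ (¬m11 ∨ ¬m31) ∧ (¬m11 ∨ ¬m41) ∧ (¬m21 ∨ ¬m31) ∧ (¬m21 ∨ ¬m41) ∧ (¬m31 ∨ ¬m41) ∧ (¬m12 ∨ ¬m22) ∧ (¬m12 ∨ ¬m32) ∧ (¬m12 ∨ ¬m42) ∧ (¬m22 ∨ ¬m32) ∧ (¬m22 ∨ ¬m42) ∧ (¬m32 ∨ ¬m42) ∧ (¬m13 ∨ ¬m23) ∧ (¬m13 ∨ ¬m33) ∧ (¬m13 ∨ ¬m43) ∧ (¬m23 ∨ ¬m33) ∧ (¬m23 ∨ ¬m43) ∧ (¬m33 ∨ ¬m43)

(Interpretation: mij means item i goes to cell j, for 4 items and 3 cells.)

No, unsatisfiable

Try m11 = False.
Try m12 = True.
From the singleton clause (¬m22), m22 = False.
From the singleton clause (¬m32), m32 = False.
From the singleton clause (¬m42), m42 = False.
Try m21 = True.
From the singleton clause (¬m31), m31 = False.
From the singleton clause (m33), m33 = True.
From the singleton clause (¬m41), m41 = False.
From the singleton clause (m43), m43 = True.
Now (¬m43) is unsatisfied and unit — conflict.
So m21 must be the other value — set m21 = False.
From the singleton clause (m23), m23 = True.
From the singleton clause (¬m13), m13 = False.
From the singleton clause (¬m33), m33 = False.
From the singleton clause (m31), m31 = True.
From the singleton clause (¬m41), m41 = False.
From the singleton clause (m43), m43 = True.
Now (¬m43) is unsatisfied and unit — conflict.
Both values of m21 lead to a conflict.
So m12 must be the other value — set m12 = False.
From the singleton clause (m13), m13 = True.
From the singleton clause (¬m23), m23 = False.
From the singleton clause (¬m33), m33 = False.
From the singleton clause (¬m43), m43 = False.
Try m21 = True.
From the singleton clause (¬m31), m31 = False.
From the singleton clause (m32), m32 = True.
From the singleton clause (¬m41), m41 = False.
From the singleton clause (m42), m42 = True.
Now (¬m42) is unsatisfied and unit — conflict.
So m21 must be the other value — set m21 = False.
From the singleton clause (m22), m22 = True.
From the singleton clause (¬m32), m32 = False.
From the singleton clause (m31), m31 = True.
From the singleton clause (¬m41), m41 = False.
From the singleton clause (m42), m42 = True.
Now (¬m42) is unsatisfied and unit — conflict.
Both values of m21 lead to a conflict.
Both values of m12 lead to a conflict.
So m11 must be the other value — set m11 = True.
From the singleton clause (¬m21), m21 = False.
From the singleton clause (¬m31), m31 = False.
From the singleton clause (¬m41), m41 = False.
Try m22 = True.
From the singleton clause (¬m12), m12 = False.
From the singleton clause (¬m32), m32 = False.
From the singleton clause (m33), m33 = True.
From the singleton clause (¬m42), m42 = False.
From the singleton clause (m43), m43 = True.
Now (¬m43) is unsatisfied and unit — conflict.
So m22 must be the other value — set m22 = False.
From the singleton clause (m23), m23 = True.
From the singleton clause (¬m13), m13 = False.
From the singleton clause (¬m33), m33 = False.
From the singleton clause (m32), m32 = True.
From the singleton clause (¬m12), m12 = False.
From the singleton clause (¬m42), m42 = False.
From the singleton clause (m43), m43 = True.
Now (¬m43) is unsatisfied and unit — conflict.
Both values of m22 lead to a conflict.
Both values of m11 lead to a conflict.
No assignment satisfies every clause.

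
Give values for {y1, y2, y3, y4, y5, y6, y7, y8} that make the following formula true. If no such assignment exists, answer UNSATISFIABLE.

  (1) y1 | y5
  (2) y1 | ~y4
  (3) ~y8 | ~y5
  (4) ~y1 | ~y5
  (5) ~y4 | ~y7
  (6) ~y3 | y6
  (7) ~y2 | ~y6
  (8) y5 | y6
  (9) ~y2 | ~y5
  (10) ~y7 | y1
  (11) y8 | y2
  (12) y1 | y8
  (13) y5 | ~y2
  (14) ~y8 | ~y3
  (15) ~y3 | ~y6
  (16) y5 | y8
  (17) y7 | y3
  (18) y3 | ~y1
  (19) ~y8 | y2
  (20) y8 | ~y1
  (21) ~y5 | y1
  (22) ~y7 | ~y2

UNSATISFIABLE

Case y1 = 1:
(~y5) alone gives y5 = 0.
(y6) alone gives y6 = 1.
(~y2) alone gives y2 = 0.
(y8) alone gives y8 = 1.
That conflicts with the unit clause (~y8).
So y1 must be the other value — set y1 = 0.
(y5) alone gives y5 = 1.
That conflicts with the unit clause (~y5).
Either choice for y1 ends in contradiction.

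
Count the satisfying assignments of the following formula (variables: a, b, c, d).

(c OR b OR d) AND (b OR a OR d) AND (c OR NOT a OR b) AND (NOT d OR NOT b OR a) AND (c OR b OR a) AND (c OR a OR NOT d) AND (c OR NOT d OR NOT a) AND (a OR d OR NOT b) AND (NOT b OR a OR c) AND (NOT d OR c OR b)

There are 2^4 = 16 truth assignments over (a, b, c, d).
Check each against the 10 clauses (columns in the order a, b, c, d):
  F F F F  ✗ fails (c OR b OR d)
  F F F T  ✗ fails (c OR b OR a)
  F F T F  ✗ fails (b OR a OR d)
  F F T T  ✓ satisfies all
  F T F F  ✗ fails (a OR d OR NOT b)
  F T F T  ✗ fails (NOT d OR NOT b OR a)
  F T T F  ✗ fails (a OR d OR NOT b)
  F T T T  ✗ fails (NOT d OR NOT b OR a)
  T F F F  ✗ fails (c OR b OR d)
  T F F T  ✗ fails (c OR NOT a OR b)
  T F T F  ✓ satisfies all
  T F T T  ✓ satisfies all
  T T F F  ✓ satisfies all
  T T F T  ✗ fails (c OR NOT d OR NOT a)
  T T T F  ✓ satisfies all
  T T T T  ✓ satisfies all
6 of the 16 rows are models.

6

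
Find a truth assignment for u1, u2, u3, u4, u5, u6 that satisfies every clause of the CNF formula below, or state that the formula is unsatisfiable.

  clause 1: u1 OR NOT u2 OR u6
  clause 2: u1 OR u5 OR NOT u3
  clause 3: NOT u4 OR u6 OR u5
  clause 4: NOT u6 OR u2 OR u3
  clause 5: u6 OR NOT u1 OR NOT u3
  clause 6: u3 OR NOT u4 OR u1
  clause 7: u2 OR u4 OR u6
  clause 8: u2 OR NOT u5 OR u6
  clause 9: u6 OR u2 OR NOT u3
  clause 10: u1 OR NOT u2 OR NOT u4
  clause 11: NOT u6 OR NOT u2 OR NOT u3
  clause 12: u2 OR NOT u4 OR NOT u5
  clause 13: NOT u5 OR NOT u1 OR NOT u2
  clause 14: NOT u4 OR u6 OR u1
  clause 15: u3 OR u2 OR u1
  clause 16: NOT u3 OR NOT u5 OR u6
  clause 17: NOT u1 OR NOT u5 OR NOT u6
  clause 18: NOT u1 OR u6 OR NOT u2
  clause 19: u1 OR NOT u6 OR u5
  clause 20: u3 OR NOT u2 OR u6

u1: true,  u2: true,  u3: false,  u4: false,  u5: false,  u6: true

Case u1 = true:
Case u6 = true:
From the singleton clause (NOT u5), u5 = false.
Case u2 = true:
From the singleton clause (NOT u3), u3 = false.
No clause remains; u4 is free.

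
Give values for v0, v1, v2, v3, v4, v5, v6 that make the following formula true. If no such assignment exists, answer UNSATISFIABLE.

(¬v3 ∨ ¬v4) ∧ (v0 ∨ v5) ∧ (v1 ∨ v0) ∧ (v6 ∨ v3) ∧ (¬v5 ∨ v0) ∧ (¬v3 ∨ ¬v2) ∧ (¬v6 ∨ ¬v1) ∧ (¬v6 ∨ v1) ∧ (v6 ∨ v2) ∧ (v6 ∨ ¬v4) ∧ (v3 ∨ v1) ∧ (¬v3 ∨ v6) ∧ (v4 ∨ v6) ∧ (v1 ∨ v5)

UNSATISFIABLE

Try v3 = False.
From the singleton clause (v6), v6 = True.
From the singleton clause (¬v1), v1 = False.
Now (v1) is unsatisfied and unit — conflict.
Undo v3 and try v3 = True.
From the singleton clause (¬v4), v4 = False.
From the singleton clause (¬v2), v2 = False.
From the singleton clause (v6), v6 = True.
From the singleton clause (¬v1), v1 = False.
Now (v1) is unsatisfied and unit — conflict.
Either choice for v3 ends in contradiction.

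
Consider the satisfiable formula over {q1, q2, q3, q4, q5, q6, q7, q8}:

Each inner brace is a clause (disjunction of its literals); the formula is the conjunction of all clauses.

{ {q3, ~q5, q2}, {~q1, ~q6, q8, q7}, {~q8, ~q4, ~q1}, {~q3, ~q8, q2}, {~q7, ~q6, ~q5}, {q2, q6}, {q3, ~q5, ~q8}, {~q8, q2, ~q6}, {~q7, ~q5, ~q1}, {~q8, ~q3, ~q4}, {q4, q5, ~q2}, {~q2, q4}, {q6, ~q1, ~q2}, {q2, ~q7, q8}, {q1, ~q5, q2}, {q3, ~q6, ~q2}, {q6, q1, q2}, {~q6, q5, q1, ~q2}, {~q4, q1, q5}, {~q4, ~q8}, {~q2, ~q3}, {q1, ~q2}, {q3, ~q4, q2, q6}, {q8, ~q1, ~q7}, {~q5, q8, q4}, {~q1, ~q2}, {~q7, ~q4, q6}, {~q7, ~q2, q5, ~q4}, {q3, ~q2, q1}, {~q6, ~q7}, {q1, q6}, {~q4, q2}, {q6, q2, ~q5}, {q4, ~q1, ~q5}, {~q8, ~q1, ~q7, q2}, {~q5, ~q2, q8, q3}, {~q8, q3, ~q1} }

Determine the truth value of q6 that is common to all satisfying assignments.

Suppose q6 = 0.
Unit clause (q2) forces q2 = 1.
Unit clause (q4) forces q4 = 1.
Unit clause (~q1) forces q1 = 0.
That conflicts with the unit clause (q1).
So every satisfying assignment has q6 = True.

True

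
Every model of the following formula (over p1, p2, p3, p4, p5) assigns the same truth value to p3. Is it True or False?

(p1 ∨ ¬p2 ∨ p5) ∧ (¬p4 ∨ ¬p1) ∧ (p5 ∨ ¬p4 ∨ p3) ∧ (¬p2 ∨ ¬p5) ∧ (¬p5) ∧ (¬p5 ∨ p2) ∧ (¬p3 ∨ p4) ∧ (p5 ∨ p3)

Suppose p3 = False.
The clause (¬p5) is unit, so p5 = False.
Now (p5) is unsatisfied and unit — conflict.
So every satisfying assignment has p3 = True.

True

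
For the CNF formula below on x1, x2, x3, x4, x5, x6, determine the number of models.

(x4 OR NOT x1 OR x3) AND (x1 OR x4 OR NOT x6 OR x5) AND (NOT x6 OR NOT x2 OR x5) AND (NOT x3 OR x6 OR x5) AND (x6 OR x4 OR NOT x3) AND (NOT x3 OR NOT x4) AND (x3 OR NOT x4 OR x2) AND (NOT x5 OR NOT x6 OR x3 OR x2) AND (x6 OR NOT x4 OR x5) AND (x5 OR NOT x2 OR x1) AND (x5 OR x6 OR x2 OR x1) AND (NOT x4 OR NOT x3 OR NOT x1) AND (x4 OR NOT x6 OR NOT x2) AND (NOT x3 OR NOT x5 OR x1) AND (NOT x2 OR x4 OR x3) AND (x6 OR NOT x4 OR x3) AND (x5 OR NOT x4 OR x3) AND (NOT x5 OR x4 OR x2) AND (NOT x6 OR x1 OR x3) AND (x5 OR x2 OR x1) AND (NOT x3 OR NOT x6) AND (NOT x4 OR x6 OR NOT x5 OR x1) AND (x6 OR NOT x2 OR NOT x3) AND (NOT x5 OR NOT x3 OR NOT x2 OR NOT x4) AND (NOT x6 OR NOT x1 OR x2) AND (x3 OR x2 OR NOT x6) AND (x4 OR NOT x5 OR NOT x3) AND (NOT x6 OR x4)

There are 2^6 = 64 truth assignments over (x1, x2, x3, x4, x5, x6).
Split on x3. With x3 = true, the clauses containing x3 are satisfied and NOT x3 drops from the rest; 0 of the 2^5 = 32 assignments to the other variables satisfy what remains.
With x3 = false, by the same count on the reduced clause set, 1 assignment works.
(One model: x1=T, x2=T, x3=F, x4=T, x5=T, x6=T.)
Total: 0 + 1 = 1.

1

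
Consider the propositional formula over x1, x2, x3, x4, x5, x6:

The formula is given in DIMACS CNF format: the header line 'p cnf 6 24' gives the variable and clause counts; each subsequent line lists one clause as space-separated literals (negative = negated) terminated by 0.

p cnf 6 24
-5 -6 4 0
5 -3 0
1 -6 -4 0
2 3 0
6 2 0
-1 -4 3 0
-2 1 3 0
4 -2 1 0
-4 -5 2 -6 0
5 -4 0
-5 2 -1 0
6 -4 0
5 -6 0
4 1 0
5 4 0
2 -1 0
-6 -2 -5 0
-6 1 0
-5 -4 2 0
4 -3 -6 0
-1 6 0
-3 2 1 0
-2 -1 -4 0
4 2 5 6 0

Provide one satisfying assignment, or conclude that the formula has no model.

UNSATISFIABLE

Case x5 = True:
Case x6 = False:
From the singleton clause (x2), x2 = True.
From the singleton clause (¬x4), x4 = False.
From the singleton clause (x1), x1 = True.
That conflicts with the unit clause (¬x1).
So x6 must be the other value — set x6 = True.
From the singleton clause (x4), x4 = True.
From the singleton clause (x1), x1 = True.
From the singleton clause (x3), x3 = True.
From the singleton clause (x2), x2 = True.
That conflicts with the unit clause (¬x2).
Neither x6 = True nor x6 = False works.
So x5 must be the other value — set x5 = False.
From the singleton clause (¬x3), x3 = False.
From the singleton clause (x2), x2 = True.
From the singleton clause (x1), x1 = True.
From the singleton clause (¬x4), x4 = False.
That conflicts with the unit clause (x4).
Neither x5 = True nor x5 = False works.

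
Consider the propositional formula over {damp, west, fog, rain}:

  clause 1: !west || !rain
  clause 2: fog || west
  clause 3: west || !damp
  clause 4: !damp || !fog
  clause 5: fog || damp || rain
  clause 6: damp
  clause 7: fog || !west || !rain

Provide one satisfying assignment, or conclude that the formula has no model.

(damp) alone gives damp = true.
(west) alone gives west = true.
(!rain) alone gives rain = false.
(!fog) alone gives fog = false.
All clauses are satisfied.

damp ↦ true; west ↦ true; fog ↦ false; rain ↦ false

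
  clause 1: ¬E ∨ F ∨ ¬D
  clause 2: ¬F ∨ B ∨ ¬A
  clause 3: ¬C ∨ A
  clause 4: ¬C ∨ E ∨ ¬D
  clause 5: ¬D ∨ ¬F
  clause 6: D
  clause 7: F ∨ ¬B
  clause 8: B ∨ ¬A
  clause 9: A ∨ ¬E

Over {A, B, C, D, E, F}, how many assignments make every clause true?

There are 2^6 = 64 truth assignments over (A, B, C, D, E, F).
Split on E. With E = True, the clauses containing E are satisfied and ¬E drops from the rest; 0 of the 2^5 = 32 assignments to the other variables satisfy what remains.
With E = False, by the same count on the reduced clause set, 1 assignment works.
(One model: A=F, B=F, C=F, D=T, E=F, F=F.)
Total: 0 + 1 = 1.

1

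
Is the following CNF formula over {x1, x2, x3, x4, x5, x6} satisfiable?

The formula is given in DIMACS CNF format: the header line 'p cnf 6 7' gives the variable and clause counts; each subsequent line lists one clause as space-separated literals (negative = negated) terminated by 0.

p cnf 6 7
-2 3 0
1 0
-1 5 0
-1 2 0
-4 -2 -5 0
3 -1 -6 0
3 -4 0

Satisfiable

(x1) alone gives x1 = True.
(x5) alone gives x5 = True.
(x2) alone gives x2 = True.
(x3) alone gives x3 = True.
(¬x4) alone gives x4 = False.
No clause remains; x6 is free.
A satisfying assignment: x1=True, x2=True, x3=True, x4=False, x5=True, x6=False.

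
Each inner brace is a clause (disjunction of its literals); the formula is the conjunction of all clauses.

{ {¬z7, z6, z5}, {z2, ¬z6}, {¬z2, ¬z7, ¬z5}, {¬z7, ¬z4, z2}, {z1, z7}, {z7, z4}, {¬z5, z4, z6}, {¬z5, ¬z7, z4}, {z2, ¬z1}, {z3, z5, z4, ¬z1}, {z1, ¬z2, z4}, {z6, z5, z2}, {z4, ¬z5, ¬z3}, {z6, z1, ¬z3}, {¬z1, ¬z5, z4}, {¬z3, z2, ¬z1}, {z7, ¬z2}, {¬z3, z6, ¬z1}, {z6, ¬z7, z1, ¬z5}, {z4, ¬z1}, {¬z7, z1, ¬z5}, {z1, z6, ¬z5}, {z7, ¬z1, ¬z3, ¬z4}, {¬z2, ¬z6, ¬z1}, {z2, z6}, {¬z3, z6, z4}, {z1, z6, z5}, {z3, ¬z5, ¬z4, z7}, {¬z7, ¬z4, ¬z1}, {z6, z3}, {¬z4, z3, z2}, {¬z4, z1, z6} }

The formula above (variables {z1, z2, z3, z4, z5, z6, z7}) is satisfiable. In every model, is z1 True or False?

Suppose z1 = True.
From the singleton clause (z2), z2 = True.
From the singleton clause (z7), z7 = True.
From the singleton clause (¬z5), z5 = False.
From the singleton clause (z6), z6 = True.
Now (¬z6) is unsatisfied and unit — conflict.
So every satisfying assignment has z1 = False.

False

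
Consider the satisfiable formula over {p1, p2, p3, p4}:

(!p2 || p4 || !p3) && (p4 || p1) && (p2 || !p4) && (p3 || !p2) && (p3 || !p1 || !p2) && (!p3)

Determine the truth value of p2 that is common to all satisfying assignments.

False

Suppose p2 = true.
Unit clause (p3) forces p3 = true.
But (!p3) is also a unit clause — contradiction.
So every satisfying assignment has p2 = False.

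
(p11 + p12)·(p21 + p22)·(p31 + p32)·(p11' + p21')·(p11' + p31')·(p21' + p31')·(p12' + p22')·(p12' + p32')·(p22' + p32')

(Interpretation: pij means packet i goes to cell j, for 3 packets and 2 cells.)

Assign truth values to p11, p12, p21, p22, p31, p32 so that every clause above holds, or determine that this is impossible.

Suppose p11 = 1.
The clause (p21') is unit, so p21 = 0.
The clause (p22) is unit, so p22 = 1.
The clause (p31') is unit, so p31 = 0.
The clause (p32) is unit, so p32 = 1.
Now (p32') is unsatisfied and unit — conflict.
So p11 must be the other value — set p11 = 0.
The clause (p12) is unit, so p12 = 1.
The clause (p22') is unit, so p22 = 0.
The clause (p21) is unit, so p21 = 1.
The clause (p31') is unit, so p31 = 0.
The clause (p32) is unit, so p32 = 1.
Now (p32') is unsatisfied and unit — conflict.
Either choice for p11 ends in contradiction.

UNSATISFIABLE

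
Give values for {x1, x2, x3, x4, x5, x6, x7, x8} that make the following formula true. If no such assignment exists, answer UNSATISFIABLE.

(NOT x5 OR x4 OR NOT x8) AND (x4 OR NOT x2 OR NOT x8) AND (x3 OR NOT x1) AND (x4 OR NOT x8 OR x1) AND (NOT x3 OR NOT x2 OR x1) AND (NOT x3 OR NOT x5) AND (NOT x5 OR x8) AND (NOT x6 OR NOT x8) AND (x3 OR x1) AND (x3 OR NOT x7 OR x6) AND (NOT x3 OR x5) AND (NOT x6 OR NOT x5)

Case x3 = true:
(NOT x5) alone gives x5 = false.
That conflicts with the unit clause (x5).
So x3 must be the other value — set x3 = false.
(NOT x1) alone gives x1 = false.
That conflicts with the unit clause (x1).
Either choice for x3 ends in contradiction.

UNSATISFIABLE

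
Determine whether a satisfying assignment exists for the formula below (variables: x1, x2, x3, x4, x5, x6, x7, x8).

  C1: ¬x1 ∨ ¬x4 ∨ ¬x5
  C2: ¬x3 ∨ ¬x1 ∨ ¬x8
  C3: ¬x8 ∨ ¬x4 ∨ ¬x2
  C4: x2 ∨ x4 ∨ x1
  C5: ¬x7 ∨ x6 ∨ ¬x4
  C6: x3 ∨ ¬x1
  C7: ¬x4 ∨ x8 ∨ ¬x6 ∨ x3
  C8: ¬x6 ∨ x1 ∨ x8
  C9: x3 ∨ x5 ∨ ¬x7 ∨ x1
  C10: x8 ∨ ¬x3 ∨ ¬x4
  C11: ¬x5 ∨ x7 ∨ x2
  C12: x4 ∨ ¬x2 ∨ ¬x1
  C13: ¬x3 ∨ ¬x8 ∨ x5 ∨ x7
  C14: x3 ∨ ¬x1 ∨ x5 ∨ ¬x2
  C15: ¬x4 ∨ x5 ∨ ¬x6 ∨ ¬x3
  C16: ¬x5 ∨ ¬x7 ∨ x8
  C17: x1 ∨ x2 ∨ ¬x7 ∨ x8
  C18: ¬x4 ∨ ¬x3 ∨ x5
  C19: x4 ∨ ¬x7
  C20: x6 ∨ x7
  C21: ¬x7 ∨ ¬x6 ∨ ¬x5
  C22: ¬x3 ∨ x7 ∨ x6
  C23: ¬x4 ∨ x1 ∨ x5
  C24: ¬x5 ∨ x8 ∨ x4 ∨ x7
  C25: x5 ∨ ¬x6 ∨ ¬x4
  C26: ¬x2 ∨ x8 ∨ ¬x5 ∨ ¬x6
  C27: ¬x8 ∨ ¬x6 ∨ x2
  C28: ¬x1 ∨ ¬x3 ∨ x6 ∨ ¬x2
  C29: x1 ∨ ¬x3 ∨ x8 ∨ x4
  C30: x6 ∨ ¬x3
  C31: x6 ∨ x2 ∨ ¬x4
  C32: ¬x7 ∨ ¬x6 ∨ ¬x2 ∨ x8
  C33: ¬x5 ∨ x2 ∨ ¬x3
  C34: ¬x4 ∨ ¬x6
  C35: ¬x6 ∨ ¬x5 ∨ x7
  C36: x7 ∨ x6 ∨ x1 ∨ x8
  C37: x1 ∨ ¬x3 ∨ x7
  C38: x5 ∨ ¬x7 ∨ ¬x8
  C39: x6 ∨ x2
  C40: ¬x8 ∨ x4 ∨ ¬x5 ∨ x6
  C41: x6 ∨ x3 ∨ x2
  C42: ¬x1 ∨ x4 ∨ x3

Yes, satisfiable

Try x3 = True.
Unit clause (x6) forces x6 = True.
Unit clause (¬x4) forces x4 = False.
Unit clause (¬x7) forces x7 = False.
Unit clause (¬x5) forces x5 = False.
Unit clause (¬x8) forces x8 = False.
Unit clause (x1) forces x1 = True.
Unit clause (¬x2) forces x2 = False.
Every clause now holds.
A satisfying assignment: x1: True; x2: False; x3: True; x4: False; x5: False; x6: True; x7: False; x8: False.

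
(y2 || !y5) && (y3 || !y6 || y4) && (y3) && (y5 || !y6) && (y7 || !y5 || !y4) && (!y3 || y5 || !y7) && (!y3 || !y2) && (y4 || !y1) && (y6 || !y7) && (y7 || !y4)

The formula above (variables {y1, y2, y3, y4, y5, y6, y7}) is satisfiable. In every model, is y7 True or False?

False

Suppose y7 = true.
Unit clause (y3) forces y3 = true.
Unit clause (y5) forces y5 = true.
Unit clause (y2) forces y2 = true.
Now (!y2) is unsatisfied and unit — conflict.
So every satisfying assignment has y7 = False.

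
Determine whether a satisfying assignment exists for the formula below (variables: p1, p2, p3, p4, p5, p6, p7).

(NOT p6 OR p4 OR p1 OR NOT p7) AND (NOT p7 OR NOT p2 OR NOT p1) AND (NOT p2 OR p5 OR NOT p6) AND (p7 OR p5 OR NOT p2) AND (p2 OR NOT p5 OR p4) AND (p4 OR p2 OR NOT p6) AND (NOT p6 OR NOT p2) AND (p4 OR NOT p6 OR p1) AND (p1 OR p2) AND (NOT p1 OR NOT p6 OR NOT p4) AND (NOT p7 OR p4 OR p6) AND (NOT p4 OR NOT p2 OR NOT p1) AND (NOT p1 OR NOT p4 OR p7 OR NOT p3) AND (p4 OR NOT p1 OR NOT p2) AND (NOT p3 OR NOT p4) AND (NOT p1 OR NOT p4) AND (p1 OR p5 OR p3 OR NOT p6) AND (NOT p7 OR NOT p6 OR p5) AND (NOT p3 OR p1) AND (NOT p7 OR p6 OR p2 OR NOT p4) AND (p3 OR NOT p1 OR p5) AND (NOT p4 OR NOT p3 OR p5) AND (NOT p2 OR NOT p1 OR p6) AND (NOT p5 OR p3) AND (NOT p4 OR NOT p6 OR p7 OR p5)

Yes, satisfiable

Case p6 = false:
Case p1 = false:
The clause (p2) is unit, so p2 = true.
The clause (NOT p3) is unit, so p3 = false.
The clause (NOT p5) is unit, so p5 = false.
The clause (p7) is unit, so p7 = true.
The clause (p4) is unit, so p4 = true.
Every clause now holds.
A satisfying assignment: p1=false, p2=true, p3=false, p4=true, p5=false, p6=false, p7=true.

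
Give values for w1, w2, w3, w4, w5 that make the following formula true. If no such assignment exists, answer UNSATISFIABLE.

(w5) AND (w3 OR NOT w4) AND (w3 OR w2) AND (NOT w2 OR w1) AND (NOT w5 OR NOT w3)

Unit clause (w5) forces w5 = true.
Unit clause (NOT w3) forces w3 = false.
Unit clause (NOT w4) forces w4 = false.
Unit clause (w2) forces w2 = true.
Unit clause (w1) forces w1 = true.
This assignment satisfies each clause.

w1: true; w2: true; w3: false; w4: false; w5: true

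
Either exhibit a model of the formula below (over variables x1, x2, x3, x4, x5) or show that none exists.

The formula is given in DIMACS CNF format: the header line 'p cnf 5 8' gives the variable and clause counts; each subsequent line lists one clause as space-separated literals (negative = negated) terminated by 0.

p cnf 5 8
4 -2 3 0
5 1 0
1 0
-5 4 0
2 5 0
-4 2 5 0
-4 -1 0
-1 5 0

UNSATISFIABLE

(x1) alone gives x1 = True.
(¬x4) alone gives x4 = False.
(¬x5) alone gives x5 = False.
That conflicts with the unit clause (x5).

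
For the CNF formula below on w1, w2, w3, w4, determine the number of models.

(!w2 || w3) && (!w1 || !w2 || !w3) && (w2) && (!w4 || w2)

2

There are 2^4 = 16 truth assignments over (w1, w2, w3, w4).
Split on w2. With w2 = true, the clauses containing w2 are satisfied and !w2 drops from the rest; 2 of the 2^3 = 8 assignments to the other variables satisfy what remains.
With w2 = false, by the same count on the reduced clause set, 0 assignments work.
Total: 2 + 0 = 2.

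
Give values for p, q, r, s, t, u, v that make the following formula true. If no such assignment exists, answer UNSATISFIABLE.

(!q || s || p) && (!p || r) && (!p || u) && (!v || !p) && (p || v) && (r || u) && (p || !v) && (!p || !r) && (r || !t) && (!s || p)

UNSATISFIABLE

Try p = false.
From the singleton clause (v), v = true.
Now (!v) is unsatisfied and unit — conflict.
So p must be the other value — set p = true.
From the singleton clause (r), r = true.
Now (!r) is unsatisfied and unit — conflict.
Neither p = true nor p = false works.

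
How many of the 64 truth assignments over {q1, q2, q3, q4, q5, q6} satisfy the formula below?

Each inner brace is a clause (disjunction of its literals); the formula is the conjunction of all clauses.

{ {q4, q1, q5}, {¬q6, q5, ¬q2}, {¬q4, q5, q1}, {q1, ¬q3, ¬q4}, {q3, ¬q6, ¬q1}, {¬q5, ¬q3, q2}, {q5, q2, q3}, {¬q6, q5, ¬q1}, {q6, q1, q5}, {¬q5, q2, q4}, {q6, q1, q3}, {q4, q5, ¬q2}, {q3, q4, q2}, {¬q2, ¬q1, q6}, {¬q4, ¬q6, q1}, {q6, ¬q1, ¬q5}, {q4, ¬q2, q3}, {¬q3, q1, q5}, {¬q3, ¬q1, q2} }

There are 2^6 = 64 truth assignments over (q1, q2, q3, q4, q5, q6).
Split on q5. With q5 = True, the clauses containing q5 are satisfied and ¬q5 drops from the rest; 4 of the 2^5 = 32 assignments to the other variables satisfy what remains.
With q5 = False, by the same count on the reduced clause set, 0 assignments work.
Total: 4 + 0 = 4.

4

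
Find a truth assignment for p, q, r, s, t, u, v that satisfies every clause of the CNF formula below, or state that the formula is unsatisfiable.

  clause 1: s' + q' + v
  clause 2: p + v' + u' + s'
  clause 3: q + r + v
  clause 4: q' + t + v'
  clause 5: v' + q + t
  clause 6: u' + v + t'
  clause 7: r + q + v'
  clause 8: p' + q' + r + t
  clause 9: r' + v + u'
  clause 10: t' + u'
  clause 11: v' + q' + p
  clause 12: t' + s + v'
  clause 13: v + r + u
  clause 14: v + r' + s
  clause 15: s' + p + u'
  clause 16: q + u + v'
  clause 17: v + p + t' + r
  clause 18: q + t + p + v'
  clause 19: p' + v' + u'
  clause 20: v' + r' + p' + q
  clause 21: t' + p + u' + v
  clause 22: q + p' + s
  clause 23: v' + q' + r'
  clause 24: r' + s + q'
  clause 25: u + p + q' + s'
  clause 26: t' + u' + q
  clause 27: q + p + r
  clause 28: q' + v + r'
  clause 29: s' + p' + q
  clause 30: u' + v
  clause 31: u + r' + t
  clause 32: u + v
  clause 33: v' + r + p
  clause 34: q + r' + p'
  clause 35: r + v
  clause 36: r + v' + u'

p: 1; q: 1; r: 0; s: 1; t: 1; u: 0; v: 1

Suppose t = 1.
(u') alone gives u = 0.
(v) alone gives v = 1.
(s) alone gives s = 1.
(q) alone gives q = 1.
(p) alone gives p = 1.
(r') alone gives r = 0.
All clauses are satisfied.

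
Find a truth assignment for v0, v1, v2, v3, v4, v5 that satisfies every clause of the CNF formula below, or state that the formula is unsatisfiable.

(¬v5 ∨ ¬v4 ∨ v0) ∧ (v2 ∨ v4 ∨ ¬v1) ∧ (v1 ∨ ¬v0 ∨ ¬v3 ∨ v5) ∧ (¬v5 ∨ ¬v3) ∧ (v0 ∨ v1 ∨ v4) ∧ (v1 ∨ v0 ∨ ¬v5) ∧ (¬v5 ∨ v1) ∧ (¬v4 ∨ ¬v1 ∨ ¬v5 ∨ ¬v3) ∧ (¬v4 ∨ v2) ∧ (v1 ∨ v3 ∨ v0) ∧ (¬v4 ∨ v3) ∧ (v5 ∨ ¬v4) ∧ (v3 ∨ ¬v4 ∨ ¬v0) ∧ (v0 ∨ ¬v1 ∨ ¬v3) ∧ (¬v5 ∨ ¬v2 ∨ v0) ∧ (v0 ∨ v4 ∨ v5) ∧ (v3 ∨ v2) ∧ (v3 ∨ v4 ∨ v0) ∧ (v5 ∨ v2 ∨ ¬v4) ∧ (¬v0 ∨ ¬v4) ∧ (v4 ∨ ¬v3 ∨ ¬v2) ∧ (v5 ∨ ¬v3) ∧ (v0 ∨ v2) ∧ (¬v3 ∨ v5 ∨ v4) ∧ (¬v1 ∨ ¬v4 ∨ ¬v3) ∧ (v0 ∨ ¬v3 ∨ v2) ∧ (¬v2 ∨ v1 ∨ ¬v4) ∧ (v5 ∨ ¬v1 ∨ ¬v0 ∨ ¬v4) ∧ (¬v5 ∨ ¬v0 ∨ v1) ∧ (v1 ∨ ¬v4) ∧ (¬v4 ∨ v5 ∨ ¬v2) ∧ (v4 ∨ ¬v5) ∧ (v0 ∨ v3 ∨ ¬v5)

v0=True,  v1=True,  v2=True,  v3=False,  v4=False,  v5=False

Try v5 = False.
The clause (¬v4) is unit, so v4 = False.
The clause (v0) is unit, so v0 = True.
The clause (¬v3) is unit, so v3 = False.
The clause (v2) is unit, so v2 = True.
Every clause is now satisfied; v1 is unconstrained.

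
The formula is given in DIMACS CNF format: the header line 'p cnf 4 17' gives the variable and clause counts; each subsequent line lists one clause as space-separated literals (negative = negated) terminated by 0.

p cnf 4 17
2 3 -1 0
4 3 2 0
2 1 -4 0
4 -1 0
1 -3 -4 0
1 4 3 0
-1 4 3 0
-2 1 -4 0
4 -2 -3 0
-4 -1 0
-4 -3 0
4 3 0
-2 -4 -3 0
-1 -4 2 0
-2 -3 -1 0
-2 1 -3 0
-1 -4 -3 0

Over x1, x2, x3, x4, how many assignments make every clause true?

1

There are 2^4 = 16 truth assignments over (x1, x2, x3, x4).
Check each against the 17 clauses (columns in the order x1, x2, x3, x4):
  F F F F  ✗ fails (x4 ∨ x3 ∨ x2)
  F F F T  ✗ fails (x2 ∨ x1 ∨ ¬x4)
  F F T F  ✓ satisfies all
  F F T T  ✗ fails (x2 ∨ x1 ∨ ¬x4)
  F T F F  ✗ fails (x1 ∨ x4 ∨ x3)
  F T F T  ✗ fails (¬x2 ∨ x1 ∨ ¬x4)
  F T T F  ✗ fails (x4 ∨ ¬x2 ∨ ¬x3)
  F T T T  ✗ fails (x1 ∨ ¬x3 ∨ ¬x4)
  T F F F  ✗ fails (x2 ∨ x3 ∨ ¬x1)
  T F F T  ✗ fails (x2 ∨ x3 ∨ ¬x1)
  T F T F  ✗ fails (x4 ∨ ¬x1)
  T F T T  ✗ fails (¬x4 ∨ ¬x1)
  T T F F  ✗ fails (x4 ∨ ¬x1)
  T T F T  ✗ fails (¬x4 ∨ ¬x1)
  T T T F  ✗ fails (x4 ∨ ¬x1)
  T T T T  ✗ fails (¬x4 ∨ ¬x1)
1 of the 16 rows is a model.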